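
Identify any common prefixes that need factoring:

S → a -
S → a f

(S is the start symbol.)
Left-factoring is needed when two productions for the same non-terminal
share a common prefix on the right-hand side.

Productions for S:
  S → a -
  S → a f

Found common prefix 'a' in productions for S

Answer: Yes, S has productions with common prefix 'a'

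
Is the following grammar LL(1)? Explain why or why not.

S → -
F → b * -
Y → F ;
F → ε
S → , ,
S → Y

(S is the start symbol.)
Yes, the grammar is LL(1).

A grammar is LL(1) if for each non-terminal N with multiple productions, the predict sets of those productions are pairwise disjoint, where PREDICT(N → α) = (FIRST(α) \ {ε}) ∪ (FOLLOW(N) if α ⇒* ε).

Relevant sets:
  FIRST(Y) = { ';', 'b' }
  FOLLOW(F) = { ';' }

For S:
  PREDICT(S → '-') = { '-' }
  PREDICT(S → ',' ',') = { ',' }
  PREDICT(S → Y) = { ';', 'b' }
For F:
  PREDICT(F → b '*' '-') = { 'b' }
  PREDICT(F → ε) = { ';' }
Y has a single production, so nothing to check there.

All predict sets are disjoint. The grammar IS LL(1).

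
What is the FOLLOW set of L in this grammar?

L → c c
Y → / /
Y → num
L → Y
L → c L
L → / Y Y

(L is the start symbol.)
To compute FOLLOW(L), find every occurrence of L on a right-hand side N → α L β: add FIRST(β) \ {ε}, and if β is empty or nullable also add FOLLOW(N). Iterate to a fixed point.

L is the start symbol, so $ ∈ FOLLOW(L).
In L → c L: L is at the end; this adds FOLLOW(L) to itself — nothing new

Taking the union: FOLLOW(L) = { $ }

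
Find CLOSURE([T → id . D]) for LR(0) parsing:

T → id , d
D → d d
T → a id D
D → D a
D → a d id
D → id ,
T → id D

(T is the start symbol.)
{ [D → . D a], [D → . a d id], [D → . d d], [D → . id ,], [T → id . D] }

To compute CLOSURE, for each item [A → α.Bβ] where B is a non-terminal, add [B → .γ] for all productions B → γ; repeat for the newly added items until nothing changes.

Start with: [T → id . D]
  [T → id . D] has the dot before D: add [D → . d d], [D → . D a], [D → . a d id], [D → . id ,]
No further items can be added.

CLOSURE = { [D → . D a], [D → . a d id], [D → . d d], [D → . id ,], [T → id . D] }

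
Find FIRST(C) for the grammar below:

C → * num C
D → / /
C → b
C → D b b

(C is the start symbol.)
To compute FIRST(C), examine every production with C on the left-hand side, reading each right-hand side left to right until a non-nullable symbol is reached.

FIRST sets of the other non-terminals involved (by the same procedure, iterated to a fixed point):
  FIRST(D) = { '/' }

From C → * num C:
  - '*' is a terminal: add '*' and stop
From C → b:
  - b is a terminal: add 'b' and stop
From C → D b b:
  - D is a non-terminal: add FIRST(D) \ {ε} = { '/' }
    D is not nullable, so stop

Collecting: FIRST(C) = { '*', '/', 'b' }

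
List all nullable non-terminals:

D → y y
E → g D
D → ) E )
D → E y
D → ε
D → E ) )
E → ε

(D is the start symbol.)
A non-terminal is nullable if it can derive ε (the empty string): either it has an ε-production, or it has a production whose right-hand side consists entirely of nullable non-terminals.

ε-productions: D → ε, E → ε
So D, E are immediately nullable.
Every non-terminal is now nullable.
Nullable = { 'D', 'E' }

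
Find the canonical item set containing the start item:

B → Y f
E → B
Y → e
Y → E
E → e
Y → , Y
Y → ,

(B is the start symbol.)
{ [B → . Y f], [B' → . B], [E → . B], [E → . e], [Y → . , Y], [Y → . ,], [Y → . E], [Y → . e] }

First, augment the grammar with B' → B
I₀ = CLOSURE({ [B' → . B] }):
  [B' → . B] has the dot before B: add [B → . Y f]
  [B → . Y f] has the dot before Y: add [Y → . e], [Y → . E], [Y → . , Y], [Y → . ,]
  [Y → . E] has the dot before E: add [E → . B], [E → . e]
No further items can be added.

I₀ = { [B → . Y f], [B' → . B], [E → . B], [E → . e], [Y → . , Y], [Y → . ,], [Y → . E], [Y → . e] }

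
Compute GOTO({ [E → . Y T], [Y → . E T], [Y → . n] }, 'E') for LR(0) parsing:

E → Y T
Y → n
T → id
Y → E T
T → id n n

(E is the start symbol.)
{ [T → . id n n], [T → . id], [Y → E . T] }

GOTO(I, 'E') = CLOSURE({ [A → αX.β] : [A → α.Xβ] ∈ I, X = 'E' })

Items with dot before 'E', with the dot advanced:
  [Y → . E T] → [Y → E . T]
Closure of the advanced items:
  [Y → E . T] has the dot before T: add [T → . id], [T → . id n n]

GOTO = { [T → . id n n], [T → . id], [Y → E . T] }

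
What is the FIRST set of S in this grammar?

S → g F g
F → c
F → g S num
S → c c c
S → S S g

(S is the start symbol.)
To compute FIRST(S), examine every production with S on the left-hand side, reading each right-hand side left to right until a non-nullable symbol is reached.

From S → g F g:
  - g is a terminal: add 'g' and stop
From S → c c c:
  - c is a terminal: add 'c' and stop
From S → S S g:
  - S is the symbol being defined: contributes nothing new
    S is not nullable, so stop

Collecting: FIRST(S) = { 'c', 'g' }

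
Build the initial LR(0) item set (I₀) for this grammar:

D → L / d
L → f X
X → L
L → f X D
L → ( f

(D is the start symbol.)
First, augment the grammar with D' → D
I₀ = CLOSURE({ [D' → . D] }):
  [D' → . D] has the dot before D: add [D → . L / d]
  [D → . L / d] has the dot before L: add [L → . f X], [L → . f X D], [L → . ( f]
No further items can be added.

I₀ = { [D → . L / d], [D' → . D], [L → . ( f], [L → . f X D], [L → . f X] }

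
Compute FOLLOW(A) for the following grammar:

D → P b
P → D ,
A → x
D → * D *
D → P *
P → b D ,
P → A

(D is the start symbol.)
{ '*', 'b' }

To compute FOLLOW(A), find every occurrence of A on a right-hand side N → α A β: add FIRST(β) \ {ε}, and if β is empty or nullable also add FOLLOW(N). Iterate to a fixed point.

In P → A: A is at the end, add FOLLOW(P)

The FOLLOW sets referred to above (computed the same way, to a fixed point):
  FOLLOW(P) = { '*', 'b' }

Taking the union: FOLLOW(A) = { '*', 'b' }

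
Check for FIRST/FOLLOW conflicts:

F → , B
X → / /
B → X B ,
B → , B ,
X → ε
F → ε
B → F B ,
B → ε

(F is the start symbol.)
A FIRST/FOLLOW conflict occurs when a non-terminal N has a nullable alternative N → β (β ⇒* ε) and another alternative N → α with FIRST(α) ∩ FOLLOW(N) ≠ ∅: on such a lookahead the parser cannot decide between expanding α and letting N vanish via β.

Nullable non-terminals: B, F, X.
FIRST sets used below: FIRST(X) = { '/', ε }, FIRST(B) = { ',', '/', ε }, FIRST(F) = { ',', ε }

B: nullable alternative(s) B → ε; FOLLOW(B) = { $, ',', '/' }
  B → X B ,: FIRST \ {ε} = { ',', '/' } — overlaps FOLLOW(B) on { ',', '/' }: CONFLICT
  B → , B ,: FIRST \ {ε} = { ',' } — overlaps FOLLOW(B) on { ',' }: CONFLICT
  B → F B ,: FIRST \ {ε} = { ',', '/' } — overlaps FOLLOW(B) on { ',', '/' }: CONFLICT
  B → ε: FIRST \ {ε} = { } — this is the only nullable alternative, skip

F: nullable alternative(s) F → ε; FOLLOW(F) = { $, ',', '/' }
  F → , B: FIRST \ {ε} = { ',' } — overlaps FOLLOW(F) on { ',' }: CONFLICT
  F → ε: FIRST \ {ε} = { } — this is the only nullable alternative, skip

X: nullable alternative(s) X → ε; FOLLOW(X) = { ',', '/' }
  X → / /: FIRST \ {ε} = { '/' } — overlaps FOLLOW(X) on { '/' }: CONFLICT
  X → ε: FIRST \ {ε} = { } — this is the only nullable alternative, skip

So the grammar has 5 FIRST/FOLLOW conflicts (marked CONFLICT above).

Answer: Yes. F → ',' B with FOLLOW(F) on { ',' }; X → '/' '/' with FOLLOW(X) on { '/' }; B → X B ',' with FOLLOW(B) on { ',', '/' }; B → ',' B ',' with FOLLOW(B) on { ',' }; B → F B ',' with FOLLOW(B) on { ',', '/' }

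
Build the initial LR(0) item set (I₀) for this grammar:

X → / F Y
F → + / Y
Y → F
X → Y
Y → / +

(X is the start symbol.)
First, augment the grammar with X' → X
I₀ = CLOSURE({ [X' → . X] }):
  [X' → . X] has the dot before X: add [X → . / F Y], [X → . Y]
  [X → . Y] has the dot before Y: add [Y → . F], [Y → . / +]
  [Y → . F] has the dot before F: add [F → . + / Y]
No further items can be added.

I₀ = { [F → . + / Y], [X → . / F Y], [X → . Y], [X' → . X], [Y → . / +], [Y → . F] }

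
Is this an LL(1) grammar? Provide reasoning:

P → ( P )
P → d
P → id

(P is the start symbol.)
Yes, the grammar is LL(1).

A grammar is LL(1) if for each non-terminal N with multiple productions, the predict sets of those productions are pairwise disjoint, where PREDICT(N → α) = (FIRST(α) \ {ε}) ∪ (FOLLOW(N) if α ⇒* ε).

For P:
  PREDICT(P → '(' P ')') = { '(' }
  PREDICT(P → d) = { 'd' }
  PREDICT(P → id) = { 'id' }

All predict sets are disjoint. The grammar IS LL(1).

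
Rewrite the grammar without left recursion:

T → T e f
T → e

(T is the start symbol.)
T is directly left-recursive. The standard transformation for
  A → A α₁ | ... | A α_m | β₁ | ... | β_n
is
  A  → β₁ A' | ... | β_n A'
  A' → α₁ A' | ... | α_m A' | ε

T → e becomes T → e T'
T → T e f becomes T' → e f T'
Add T' → ε

Resulting grammar:
T → e T'
T' → e f T'
T' → ε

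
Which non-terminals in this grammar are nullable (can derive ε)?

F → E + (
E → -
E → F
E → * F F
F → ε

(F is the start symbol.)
{ 'E', 'F' }

A non-terminal is nullable if it can derive ε (the empty string): either it has an ε-production, or it has a production whose right-hand side consists entirely of nullable non-terminals.

ε-productions: F → ε
So F is immediately nullable.
E → F: every symbol on the right is nullable, so E is nullable too.
Every non-terminal is now nullable.
Nullable = { 'E', 'F' }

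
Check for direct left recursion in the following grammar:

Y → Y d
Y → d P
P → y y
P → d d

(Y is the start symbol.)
Yes, Y is left-recursive

Direct left recursion occurs when N → N α for some non-terminal N (the right-hand side begins with the left-hand side itself).

Y → Y d: LEFT RECURSIVE (starts with Y)
Y → d P: starts with d
P → y y: starts with y
P → d d: starts with d

The grammar has direct left recursion on: Y.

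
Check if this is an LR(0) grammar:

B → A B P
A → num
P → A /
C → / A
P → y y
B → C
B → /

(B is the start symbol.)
No. Shift-reduce conflict between [B → / .] and [A → . num]

A grammar is LR(0) if no state in the canonical LR(0) collection has:
  - both a shift item (dot before a terminal) and a complete item (shift-reduce conflict), or
  - two or more complete items (reduce-reduce conflict; the accept item [B' → B .] counts as a complete item here).

Augment with B' → B and build the canonical LR(0) collection (I0 = CLOSURE({[B' → . B]}), then GOTO on every symbol after a dot until no new states appear). It has 13 states:
  I0: { [A → . num], [B → . /], [B → . A B P], [B → . C], [B' → . B], [C → . / A] }  — shift
  I1: { [A → . num], [B → / .], [C → / . A] }  — shift, reduce
  I2: { [A → . num], [B → . /], [B → . A B P], [B → . C], [B → A . B P], [C → . / A] }  — shift
  I3: { [B' → B .] }  — accept
  I4: { [B → C .] }  — reduce
  I5: { [A → num .] }  — reduce
  I6: { [A → . num], [B → A B . P], [P → . A /], [P → . y y] }  — shift
  I7: { [P → A . /] }  — shift
  I8: { [B → A B P .] }  — reduce
  I9: { [P → y . y] }  — shift
  I10: { [P → y y .] }  — reduce
  I11: { [P → A / .] }  — reduce
  I12: { [C → / A .] }  — reduce

Conflict in state I1:
  Shift-reduce conflict between [B → / .] and [A → . num]
So the grammar is NOT LR(0).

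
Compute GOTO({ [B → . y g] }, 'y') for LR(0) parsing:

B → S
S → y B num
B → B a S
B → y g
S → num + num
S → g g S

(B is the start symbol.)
{ [B → y . g] }

GOTO(I, 'y') = CLOSURE({ [A → αX.β] : [A → α.Xβ] ∈ I, X = 'y' })

Items with dot before 'y', with the dot advanced:
  [B → . y g] → [B → y . g]
Closure adds nothing (no advanced item has the dot before a non-terminal).

GOTO = { [B → y . g] }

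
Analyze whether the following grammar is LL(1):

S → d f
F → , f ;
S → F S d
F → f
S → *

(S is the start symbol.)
Yes, the grammar is LL(1).

A grammar is LL(1) if for each non-terminal N with multiple productions, the predict sets of those productions are pairwise disjoint, where PREDICT(N → α) = (FIRST(α) \ {ε}) ∪ (FOLLOW(N) if α ⇒* ε).

Relevant sets:
  FIRST(F) = { ',', 'f' }

For S:
  PREDICT(S → d f) = { 'd' }
  PREDICT(S → F S d) = { ',', 'f' }
  PREDICT(S → '*') = { '*' }
For F:
  PREDICT(F → ',' f ';') = { ',' }
  PREDICT(F → f) = { 'f' }

All predict sets are disjoint. The grammar IS LL(1).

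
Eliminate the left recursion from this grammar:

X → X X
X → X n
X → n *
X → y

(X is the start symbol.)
X is directly left-recursive. The standard transformation for
  A → A α₁ | ... | A α_m | β₁ | ... | β_n
is
  A  → β₁ A' | ... | β_n A'
  A' → α₁ A' | ... | α_m A' | ε

X → n * becomes X → n * X'
X → y becomes X → y X'
X → X X becomes X' → X X'
X → X n becomes X' → n X'
Add X' → ε

Resulting grammar:
X → n * X'
X → y X'
X' → X X'
X' → n X'
X' → ε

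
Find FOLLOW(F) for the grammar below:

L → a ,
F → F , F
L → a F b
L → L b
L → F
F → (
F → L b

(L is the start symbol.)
{ $, ',', 'b' }

To compute FOLLOW(F), find every occurrence of F on a right-hand side N → α F β: add FIRST(β) \ {ε}, and if β is empty or nullable also add FOLLOW(N). Iterate to a fixed point.

In F → F , F: F is followed by ',' F, add FIRST(',' F) \ {ε} = { ',' }
In F → F , F: F is at the end; this adds FOLLOW(F) to itself — nothing new
In L → a F b: F is followed by b, add FIRST(b) \ {ε} = { 'b' }
In L → F: F is at the end, add FOLLOW(L)

The FOLLOW sets referred to above (computed the same way, to a fixed point):
  FOLLOW(L) = { $, 'b' }

Taking the union: FOLLOW(F) = { $, ',', 'b' }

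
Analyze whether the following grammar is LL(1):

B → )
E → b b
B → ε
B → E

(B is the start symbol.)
Relevant sets:
  FIRST(E) = { 'b' }
  FOLLOW(B) = { $ }

For B:
  PREDICT(B → ')') = { ')' }
  PREDICT(B → ε) = { $ }
  PREDICT(B → E) = { 'b' }
E has a single production, so nothing to check there.

All predict sets are disjoint. The grammar IS LL(1).

Answer: Yes, the grammar is LL(1).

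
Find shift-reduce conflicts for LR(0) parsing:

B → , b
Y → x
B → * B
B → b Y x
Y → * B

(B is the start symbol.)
A shift-reduce conflict occurs when an LR(0) state has both:
  - a complete (reduce) item [A → α .] (dot at the end), and
  - a shift item [B → β . c γ] (dot before a terminal).

Augment with B' → B and build the canonical LR(0) collection (I0 = CLOSURE({[B' → . B]}), then GOTO on every symbol after a dot until no new states appear). It has 12 states:
  I0: { [B → . * B], [B → . , b], [B → . b Y x], [B' → . B] }  — shift
  I1: { [B → * . B], [B → . * B], [B → . , b], [B → . b Y x] }  — shift
  I2: { [B → , . b] }  — shift
  I3: { [B' → B .] }  — accept
  I4: { [B → b . Y x], [Y → . * B], [Y → . x] }  — shift
  I5: { [B → . * B], [B → . , b], [B → . b Y x], [Y → * . B] }  — shift
  I6: { [B → b Y . x] }  — shift
  I7: { [Y → x .] }  — reduce
  I8: { [B → b Y x .] }  — reduce
  I9: { [Y → * B .] }  — reduce
  I10: { [B → , b .] }  — reduce
  I11: { [B → * B .] }  — reduce

No state contains both a complete item and a shift item.

Answer: No shift-reduce conflicts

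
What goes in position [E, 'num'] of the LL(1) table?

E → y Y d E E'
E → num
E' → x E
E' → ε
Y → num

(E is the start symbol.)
E → num

To find M[E, 'num'], we find productions for E where 'num' is in the predict set (PREDICT(N → α) = (FIRST(α) \ {ε}) ∪ (FOLLOW(N) if α ⇒* ε)).

E → y Y d E E': PREDICT = { 'y' }
E → num: PREDICT = { 'num' }
  'num' is in predict set, so this production goes in M[E, 'num']

M[E, 'num'] = E → num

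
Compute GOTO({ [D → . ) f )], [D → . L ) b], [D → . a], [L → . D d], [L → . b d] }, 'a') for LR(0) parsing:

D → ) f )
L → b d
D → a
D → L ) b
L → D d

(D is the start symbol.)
GOTO(I, 'a') = CLOSURE({ [A → αX.β] : [A → α.Xβ] ∈ I, X = 'a' })

Items with dot before 'a', with the dot advanced:
  [D → . a] → [D → a .]
Closure adds nothing (no advanced item has the dot before a non-terminal).

GOTO = { [D → a .] }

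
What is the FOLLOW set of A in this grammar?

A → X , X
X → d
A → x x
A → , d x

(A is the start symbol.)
{ $ }

To compute FOLLOW(A), find every occurrence of A on a right-hand side N → α A β: add FIRST(β) \ {ε}, and if β is empty or nullable also add FOLLOW(N). Iterate to a fixed point.

A is the start symbol, so $ ∈ FOLLOW(A).
A does not occur on any right-hand side.

Taking the union: FOLLOW(A) = { $ }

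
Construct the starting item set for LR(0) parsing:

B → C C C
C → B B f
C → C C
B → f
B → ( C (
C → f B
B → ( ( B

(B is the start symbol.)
{ [B → . ( ( B], [B → . ( C (], [B → . C C C], [B → . f], [B' → . B], [C → . B B f], [C → . C C], [C → . f B] }

First, augment the grammar with B' → B
I₀ = CLOSURE({ [B' → . B] }):
  [B' → . B] has the dot before B: add [B → . C C C], [B → . f], [B → . ( C (], [B → . ( ( B]
  [B → . C C C] has the dot before C: add [C → . B B f], [C → . C C], [C → . f B]
No further items can be added.

I₀ = { [B → . ( ( B], [B → . ( C (], [B → . C C C], [B → . f], [B' → . B], [C → . B B f], [C → . C C], [C → . f B] }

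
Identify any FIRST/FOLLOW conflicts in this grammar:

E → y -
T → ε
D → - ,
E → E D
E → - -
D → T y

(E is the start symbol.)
No FIRST/FOLLOW conflicts.

A FIRST/FOLLOW conflict occurs when a non-terminal N has a nullable alternative N → β (β ⇒* ε) and another alternative N → α with FIRST(α) ∩ FOLLOW(N) ≠ ∅: on such a lookahead the parser cannot decide between expanding α and letting N vanish via β.

Nullable non-terminals: T.
T has a nullable alternative but only one production, so nothing to check.

D, E have no nullable alternative, so no FIRST/FOLLOW check is needed there.

No FIRST/FOLLOW conflicts found.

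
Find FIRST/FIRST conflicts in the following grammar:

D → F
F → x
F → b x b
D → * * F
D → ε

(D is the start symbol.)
A FIRST/FIRST conflict occurs when two productions N → α and N → β for the same non-terminal have FIRST(α) ∩ FIRST(β) ≠ ∅ (with ε ∈ FIRST of a nullable right-hand side, so two nullable alternatives also conflict).

FIRST sets of the non-terminals at (or reachable through a nullable prefix from) the front of some alternative:
  FIRST(F) = { 'b', 'x' }

Productions for D:
  D → F: FIRST = { 'b', 'x' }
  D → * * F: FIRST = { '*' }
  D → ε: FIRST = { ε }
Productions for F:
  F → x: FIRST = { 'x' }
  F → b x b: FIRST = { 'b' }

All alternatives of each non-terminal have pairwise disjoint FIRST sets.

Answer: No FIRST/FIRST conflicts.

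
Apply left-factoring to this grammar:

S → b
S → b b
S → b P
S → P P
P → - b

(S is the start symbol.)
Left-factoring transforms A → αβ₁ | αβ₂ into A → αA' and A' → β₁ | β₂
(α is the longest common prefix among the alternatives). Repeat until
no nonterminal has two alternatives with a common prefix.

Round 1: S has alternatives sharing prefix 'b'. Introduce S': S → b S'
  Add: S' → ε
  Add: S' → b
  Add: S' → P

No remaining common prefixes — done.

Resulting grammar:
S → b S'
S' → ε
S' → b
S' → P
S → P P
P → - b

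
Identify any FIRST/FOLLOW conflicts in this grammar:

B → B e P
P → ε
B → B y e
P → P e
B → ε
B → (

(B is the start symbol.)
Nullable non-terminals: B, P.
FIRST sets used below: FIRST(B) = { '(', 'e', 'y', ε }, FIRST(P) = { 'e', ε }

B: nullable alternative(s) B → ε; FOLLOW(B) = { $, 'e', 'y' }
  B → B e P: FIRST \ {ε} = { '(', 'e', 'y' } — overlaps FOLLOW(B) on { 'e', 'y' }: CONFLICT
  B → B y e: FIRST \ {ε} = { '(', 'e', 'y' } — overlaps FOLLOW(B) on { 'e', 'y' }: CONFLICT
  B → ε: FIRST \ {ε} = { } — this is the only nullable alternative, skip
  B → (: FIRST \ {ε} = { '(' } — disjoint from FOLLOW(B)

P: nullable alternative(s) P → ε; FOLLOW(P) = { $, 'e', 'y' }
  P → ε: FIRST \ {ε} = { } — this is the only nullable alternative, skip
  P → P e: FIRST \ {ε} = { 'e' } — overlaps FOLLOW(P) on { 'e' }: CONFLICT

So the grammar has 3 FIRST/FOLLOW conflicts (marked CONFLICT above).

Answer: Yes. B → B e P with FOLLOW(B) on { 'e', 'y' }; B → B y e with FOLLOW(B) on { 'e', 'y' }; P → P e with FOLLOW(P) on { 'e' }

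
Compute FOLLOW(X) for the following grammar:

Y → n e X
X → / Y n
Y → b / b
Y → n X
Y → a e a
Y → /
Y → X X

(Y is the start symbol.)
{ $, '/', 'n' }

To compute FOLLOW(X), find every occurrence of X on a right-hand side N → α X β: add FIRST(β) \ {ε}, and if β is empty or nullable also add FOLLOW(N). Iterate to a fixed point.

In Y → n e X: X is at the end, add FOLLOW(Y)
In Y → n X: X is at the end, add FOLLOW(Y)
In Y → X X: X is followed by X, add FIRST(X) \ {ε} = { '/' }
In Y → X X: X is at the end, add FOLLOW(Y)

The FOLLOW sets referred to above (computed the same way, to a fixed point):
  FOLLOW(Y) = { $, 'n' }

Taking the union: FOLLOW(X) = { $, '/', 'n' }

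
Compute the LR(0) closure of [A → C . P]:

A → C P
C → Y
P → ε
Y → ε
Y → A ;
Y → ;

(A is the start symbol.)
{ [A → C . P], [P → .] }

To compute CLOSURE, for each item [A → α.Bβ] where B is a non-terminal, add [B → .γ] for all productions B → γ; repeat for the newly added items until nothing changes.

Start with: [A → C . P]
  [A → C . P] has the dot before P: add [P → .]
No further items can be added.

CLOSURE = { [A → C . P], [P → .] }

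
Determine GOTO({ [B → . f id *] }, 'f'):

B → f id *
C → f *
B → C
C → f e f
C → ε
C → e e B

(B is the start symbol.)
GOTO(I, 'f') = CLOSURE({ [A → αX.β] : [A → α.Xβ] ∈ I, X = 'f' })

Items with dot before 'f', with the dot advanced:
  [B → . f id *] → [B → f . id *]
Closure adds nothing (no advanced item has the dot before a non-terminal).

GOTO = { [B → f . id *] }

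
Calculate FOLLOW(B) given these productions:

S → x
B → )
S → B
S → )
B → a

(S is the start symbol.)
{ $ }

To compute FOLLOW(B), find every occurrence of B on a right-hand side N → α B β: add FIRST(β) \ {ε}, and if β is empty or nullable also add FOLLOW(N). Iterate to a fixed point.

In S → B: B is at the end, add FOLLOW(S)

The FOLLOW sets referred to above (computed the same way, to a fixed point):
  FOLLOW(S) = { $ }

Taking the union: FOLLOW(B) = { $ }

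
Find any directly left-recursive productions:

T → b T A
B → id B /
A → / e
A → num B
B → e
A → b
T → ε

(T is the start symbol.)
T → b T A: starts with b
B → id B /: starts with id
A → / e: starts with '/'
A → num B: starts with num
B → e: starts with e
A → b: starts with b
T → ε: starts with ε

No direct left recursion found.

Answer: No direct left recursion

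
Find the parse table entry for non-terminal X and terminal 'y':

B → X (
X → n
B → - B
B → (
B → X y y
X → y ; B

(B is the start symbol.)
X → y ; B

To find M[X, 'y'], we find productions for X where 'y' is in the predict set (PREDICT(N → α) = (FIRST(α) \ {ε}) ∪ (FOLLOW(N) if α ⇒* ε)).

X → n: PREDICT = { 'n' }
X → y ; B: PREDICT = { 'y' }
  'y' is in predict set, so this production goes in M[X, 'y']

M[X, 'y'] = X → y ; B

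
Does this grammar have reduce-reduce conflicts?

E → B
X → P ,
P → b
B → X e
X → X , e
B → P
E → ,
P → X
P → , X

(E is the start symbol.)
Yes — I13: [P → , X .] vs [P → X .]

A reduce-reduce conflict occurs when an LR(0) state has two complete items [A → α .] and [B → β .] — both call for a reduction, and with no lookahead the parser cannot choose between them.

Augment with E' → E and build the canonical LR(0) collection (I0 = CLOSURE({[E' → . E]}), then GOTO on every symbol after a dot until no new states appear). It has 14 states:
  I0: { [B → . P], [B → . X e], [E → . ,], [E → . B], [E' → . E], [P → . , X], [P → . X], [P → . b], [X → . P ,], [X → . X , e] }  — shift
  I1: { [E → , .], [P → , . X], [P → . , X], [P → . X], [P → . b], [X → . P ,], [X → . X , e] }  — shift, reduce
  I2: { [E → B .] }  — reduce
  I3: { [E' → E .] }  — accept
  I4: { [B → P .], [X → P . ,] }  — shift, reduce
  I5: { [B → X . e], [P → X .], [X → X . , e] }  — shift, reduce
  I6: { [P → b .] }  — reduce
  I7: { [X → X , . e] }  — shift
  I8: { [B → X e .] }  — reduce
  I9: { [X → X , e .] }  — reduce
  I10: { [X → P , .] }  — reduce
  I11: { [P → , . X], [P → . , X], [P → . X], [P → . b], [X → . P ,], [X → . X , e] }  — shift
  I12: { [X → P . ,] }  — shift
  I13: { [P → , X .], [P → X .], [X → X . , e] }  — shift, 2 reduces

I13 contains complete items [P → , X .], [P → X .] — reduce-reduce conflict.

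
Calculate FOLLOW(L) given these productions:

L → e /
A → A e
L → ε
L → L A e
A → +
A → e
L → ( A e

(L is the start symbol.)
To compute FOLLOW(L), find every occurrence of L on a right-hand side N → α L β: add FIRST(β) \ {ε}, and if β is empty or nullable also add FOLLOW(N). Iterate to a fixed point.

L is the start symbol, so $ ∈ FOLLOW(L).
In L → L A e: L is followed by A e, add FIRST(A e) \ {ε} = { '+', 'e' }

Taking the union: FOLLOW(L) = { $, '+', 'e' }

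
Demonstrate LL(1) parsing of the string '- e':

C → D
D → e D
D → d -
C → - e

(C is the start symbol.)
LL(1) parsing maintains a stack (initially the start symbol over $) and the input. At each step: if the stack top is a terminal, match it against the current input token; if it is a non-terminal N, replace it with the RHS of M[N, lookahead] (the unique production whose predict set contains the lookahead).

Stack is shown with the top on the left.

Stack  Input  Action
--------------------
C $    - e $  output C → - e
- e $  - e $  match '-'
e $    e $    match 'e'
$      $      accept

The string is accepted.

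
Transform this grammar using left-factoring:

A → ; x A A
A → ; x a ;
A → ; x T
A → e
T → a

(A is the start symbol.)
A → ; x A'
A' → A A
A' → a ;
A' → T
A → e
T → a

Left-factoring transforms A → αβ₁ | αβ₂ into A → αA' and A' → β₁ | β₂
(α is the longest common prefix among the alternatives). Repeat until
no nonterminal has two alternatives with a common prefix.

Round 1: A has alternatives sharing prefix '; x'. Introduce A': A → ; x A'
  Add: A' → A A
  Add: A' → a ;
  Add: A' → T

No remaining common prefixes — done.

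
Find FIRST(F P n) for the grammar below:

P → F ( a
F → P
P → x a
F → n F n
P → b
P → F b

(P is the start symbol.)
FIRST sets of the non-terminals involved (from the grammar, by fixed-point iteration):
  FIRST(F) = { 'b', 'n', 'x' }

To compute FIRST(F P n), process the symbols left to right:
Symbol F is a non-terminal. Add FIRST(F) \ {ε} = { 'b', 'n', 'x' }
F is not nullable (ε ∉ FIRST(F)), so stop here.
FIRST(F P n) = { 'b', 'n', 'x' }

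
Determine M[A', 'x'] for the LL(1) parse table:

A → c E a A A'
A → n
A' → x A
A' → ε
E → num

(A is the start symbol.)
To find M[A', 'x'], we find productions for A' where 'x' is in the predict set (PREDICT(N → α) = (FIRST(α) \ {ε}) ∪ (FOLLOW(N) if α ⇒* ε)).

Relevant sets:
  FOLLOW(A') = { $, 'x' }

A' → x A: PREDICT = { 'x' }
  'x' is in predict set, so this production goes in M[A', 'x']
A' → ε: PREDICT = { $, 'x' }
  'x' is in predict set, so this production goes in M[A', 'x']

M[A', 'x'] = A' → x A, A' → ε  (a multiply-defined cell — the grammar is not LL(1))

Answer: A' → x A, A' → ε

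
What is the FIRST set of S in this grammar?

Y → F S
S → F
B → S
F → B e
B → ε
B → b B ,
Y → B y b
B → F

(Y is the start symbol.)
{ 'b', 'e' }

To compute FIRST(S), examine every production with S on the left-hand side, reading each right-hand side left to right until a non-nullable symbol is reached.

FIRST sets of the other non-terminals involved (by the same procedure, iterated to a fixed point):
  FIRST(F) = { 'b', 'e' }

From S → F:
  - F is a non-terminal: add FIRST(F) \ {ε} = { 'b', 'e' }
    F is not nullable, so stop

Collecting: FIRST(S) = { 'b', 'e' }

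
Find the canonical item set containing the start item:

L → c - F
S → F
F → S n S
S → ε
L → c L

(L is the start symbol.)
First, augment the grammar with L' → L
I₀ = CLOSURE({ [L' → . L] }):
  [L' → . L] has the dot before L: add [L → . c - F], [L → . c L]
No further items can be added.

I₀ = { [L → . c - F], [L → . c L], [L' → . L] }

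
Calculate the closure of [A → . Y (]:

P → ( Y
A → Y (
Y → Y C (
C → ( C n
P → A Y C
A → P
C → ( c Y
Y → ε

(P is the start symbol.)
{ [A → . Y (], [Y → . Y C (], [Y → .] }

Start with: [A → . Y (]
  [A → . Y (] has the dot before Y: add [Y → . Y C (], [Y → .]
No further items can be added.

CLOSURE = { [A → . Y (], [Y → . Y C (], [Y → .] }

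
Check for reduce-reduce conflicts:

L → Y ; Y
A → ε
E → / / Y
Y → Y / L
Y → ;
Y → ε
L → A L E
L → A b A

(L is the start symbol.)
Yes — I0: [A → .] vs [Y → .]; I2: [A → .] vs [Y → .]; I5: [A → .] vs [Y → .]

A reduce-reduce conflict occurs when an LR(0) state has two complete items [A → α .] and [B → β .] — both call for a reduction, and with no lookahead the parser cannot choose between them.

Augment with L' → L and build the canonical LR(0) collection (I0 = CLOSURE({[L' → . L]}), then GOTO on every symbol after a dot until no new states appear). It has 16 states:
  I0: { [A → .], [L → . A L E], [L → . A b A], [L → . Y ; Y], [L' → . L], [Y → . ;], [Y → . Y / L], [Y → .] }  — shift, 2 reduces
  I1: { [Y → ; .] }  — reduce
  I2: { [A → .], [L → . A L E], [L → . A b A], [L → . Y ; Y], [L → A . L E], [L → A . b A], [Y → . ;], [Y → . Y / L], [Y → .] }  — shift, 2 reduces
  I3: { [L' → L .] }  — accept
  I4: { [L → Y . ; Y], [Y → Y . / L] }  — shift
  I5: { [A → .], [L → . A L E], [L → . A b A], [L → . Y ; Y], [Y → . ;], [Y → . Y / L], [Y → .], [Y → Y / . L] }  — shift, 2 reduces
  I6: { [L → Y ; . Y], [Y → . ;], [Y → . Y / L], [Y → .] }  — shift, reduce
  I7: { [L → Y ; Y .], [Y → Y . / L] }  — shift, reduce
  I8: { [Y → Y / L .] }  — reduce
  I9: { [E → . / / Y], [L → A L . E] }  — shift
  I10: { [A → .], [L → A b . A] }  — reduce
  I11: { [L → A b A .] }  — reduce
  I12: { [E → / . / Y] }  — shift
  I13: { [L → A L E .] }  — reduce
  I14: { [E → / / . Y], [Y → . ;], [Y → . Y / L], [Y → .] }  — shift, reduce
  I15: { [E → / / Y .], [Y → Y . / L] }  — shift, reduce

I0 contains complete items [A → .], [Y → .] — reduce-reduce conflict.
I2 contains complete items [A → .], [Y → .] — reduce-reduce conflict.
I5 contains complete items [A → .], [Y → .] — reduce-reduce conflict.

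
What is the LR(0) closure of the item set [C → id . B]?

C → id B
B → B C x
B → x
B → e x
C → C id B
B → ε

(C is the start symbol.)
To compute CLOSURE, for each item [A → α.Bβ] where B is a non-terminal, add [B → .γ] for all productions B → γ; repeat for the newly added items until nothing changes.

Start with: [C → id . B]
  [C → id . B] has the dot before B: add [B → . B C x], [B → . x], [B → . e x], [B → .]
No further items can be added.

CLOSURE = { [B → . B C x], [B → . e x], [B → . x], [B → .], [C → id . B] }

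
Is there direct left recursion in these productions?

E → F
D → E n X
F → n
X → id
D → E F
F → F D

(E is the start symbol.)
Yes, F is left-recursive

Direct left recursion occurs when N → N α for some non-terminal N (the right-hand side begins with the left-hand side itself).

E → F: starts with F
D → E n X: starts with E
F → n: starts with n
X → id: starts with id
D → E F: starts with E
F → F D: LEFT RECURSIVE (starts with F)

The grammar has direct left recursion on: F.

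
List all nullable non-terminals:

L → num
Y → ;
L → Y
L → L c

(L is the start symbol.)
There are no ε-productions, so no non-terminal can derive ε.
No non-terminals are nullable.

Answer: None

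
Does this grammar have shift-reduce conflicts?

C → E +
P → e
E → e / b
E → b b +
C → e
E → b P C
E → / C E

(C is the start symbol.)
Yes — I5: [C → e .] vs [E → e . / b]

Augment with C' → C and build the canonical LR(0) collection (I0 = CLOSURE({[C' → . C]}), then GOTO on every symbol after a dot until no new states appear). It has 17 states:
  I0: { [C → . E +], [C → . e], [C' → . C], [E → . / C E], [E → . b P C], [E → . b b +], [E → . e / b] }  — shift
  I1: { [C → . E +], [C → . e], [E → . / C E], [E → . b P C], [E → . b b +], [E → . e / b], [E → / . C E] }  — shift
  I2: { [C' → C .] }  — accept
  I3: { [C → E . +] }  — shift
  I4: { [E → b . P C], [E → b . b +], [P → . e] }  — shift
  I5: { [C → e .], [E → e . / b] }  — shift, reduce
  I6: { [E → e / . b] }  — shift
  I7: { [E → e / b .] }  — reduce
  I8: { [C → . E +], [C → . e], [E → . / C E], [E → . b P C], [E → . b b +], [E → . e / b], [E → b P . C] }  — shift
  I9: { [E → b b . +] }  — shift
  I10: { [P → e .] }  — reduce
  I11: { [E → b b + .] }  — reduce
  I12: { [E → b P C .] }  — reduce
  I13: { [C → E + .] }  — reduce
  I14: { [E → . / C E], [E → . b P C], [E → . b b +], [E → . e / b], [E → / C . E] }  — shift
  I15: { [E → / C E .] }  — reduce
  I16: { [E → e . / b] }  — shift

I5 contains reduce item [C → e .] and shift item [E → e . / b] — shift-reduce conflict.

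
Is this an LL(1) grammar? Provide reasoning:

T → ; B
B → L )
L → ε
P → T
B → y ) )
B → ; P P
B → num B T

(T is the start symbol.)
Yes, the grammar is LL(1).

Relevant sets:
  FIRST(L) = { ε }

For B:
  PREDICT(B → L ')') = { ')' }
  PREDICT(B → y ')' ')') = { 'y' }
  PREDICT(B → ';' P P) = { ';' }
  PREDICT(B → num B T) = { 'num' }
T, L, P have a single production, so nothing to check there.

All predict sets are disjoint. The grammar IS LL(1).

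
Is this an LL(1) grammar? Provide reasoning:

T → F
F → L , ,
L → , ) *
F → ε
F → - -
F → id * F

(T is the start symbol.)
Yes, the grammar is LL(1).

A grammar is LL(1) if for each non-terminal N with multiple productions, the predict sets of those productions are pairwise disjoint, where PREDICT(N → α) = (FIRST(α) \ {ε}) ∪ (FOLLOW(N) if α ⇒* ε).

Relevant sets:
  FIRST(L) = { ',' }
  FOLLOW(F) = { $ }

For F:
  PREDICT(F → L ',' ',') = { ',' }
  PREDICT(F → ε) = { $ }
  PREDICT(F → '-' '-') = { '-' }
  PREDICT(F → id '*' F) = { 'id' }
T, L have a single production, so nothing to check there.

All predict sets are disjoint. The grammar IS LL(1).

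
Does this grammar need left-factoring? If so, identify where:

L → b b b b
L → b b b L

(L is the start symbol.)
Yes, L has productions with common prefix 'b b b'

Left-factoring is needed when two productions for the same non-terminal
share a common prefix on the right-hand side.

Productions for L:
  L → b b b b
  L → b b b L

Found common prefix 'b b b' in productions for L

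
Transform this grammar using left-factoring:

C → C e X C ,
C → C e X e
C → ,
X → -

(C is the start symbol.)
Left-factoring transforms A → αβ₁ | αβ₂ into A → αA' and A' → β₁ | β₂
(α is the longest common prefix among the alternatives). Repeat until
no nonterminal has two alternatives with a common prefix.

Round 1: C has alternatives sharing prefix 'C e X'. Introduce C': C → C e X C'
  Add: C' → C ,
  Add: C' → e

No remaining common prefixes — done.

Resulting grammar:
C → C e X C'
C' → C ,
C' → e
C → ,
X → -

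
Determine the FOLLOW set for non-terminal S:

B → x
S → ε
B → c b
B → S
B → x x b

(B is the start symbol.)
{ $ }

To compute FOLLOW(S), find every occurrence of S on a right-hand side N → α S β: add FIRST(β) \ {ε}, and if β is empty or nullable also add FOLLOW(N). Iterate to a fixed point.

In B → S: S is at the end, add FOLLOW(B)

The FOLLOW sets referred to above (computed the same way, to a fixed point):
  FOLLOW(B) = { $ }

Taking the union: FOLLOW(S) = { $ }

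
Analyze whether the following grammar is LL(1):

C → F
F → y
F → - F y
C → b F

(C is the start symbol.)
Relevant sets:
  FIRST(F) = { '-', 'y' }

For C:
  PREDICT(C → F) = { '-', 'y' }
  PREDICT(C → b F) = { 'b' }
For F:
  PREDICT(F → y) = { 'y' }
  PREDICT(F → '-' F y) = { '-' }

All predict sets are disjoint. The grammar IS LL(1).

Answer: Yes, the grammar is LL(1).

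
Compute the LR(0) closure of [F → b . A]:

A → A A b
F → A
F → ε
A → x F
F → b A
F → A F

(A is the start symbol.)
To compute CLOSURE, for each item [A → α.Bβ] where B is a non-terminal, add [B → .γ] for all productions B → γ; repeat for the newly added items until nothing changes.

Start with: [F → b . A]
  [F → b . A] has the dot before A: add [A → . A A b], [A → . x F]
No further items can be added.

CLOSURE = { [A → . A A b], [A → . x F], [F → b . A] }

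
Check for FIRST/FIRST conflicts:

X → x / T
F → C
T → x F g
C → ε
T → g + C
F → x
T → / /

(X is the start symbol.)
A FIRST/FIRST conflict occurs when two productions N → α and N → β for the same non-terminal have FIRST(α) ∩ FIRST(β) ≠ ∅ (with ε ∈ FIRST of a nullable right-hand side, so two nullable alternatives also conflict).

FIRST sets of the non-terminals at (or reachable through a nullable prefix from) the front of some alternative:
  FIRST(C) = { ε }

Productions for F:
  F → C: FIRST = { ε }
  F → x: FIRST = { 'x' }
Productions for T:
  T → x F g: FIRST = { 'x' }
  T → g + C: FIRST = { 'g' }
  T → / /: FIRST = { '/' }
X, C have only one production, so no FIRST/FIRST conflict is possible there.

All alternatives of each non-terminal have pairwise disjoint FIRST sets.

Answer: No FIRST/FIRST conflicts.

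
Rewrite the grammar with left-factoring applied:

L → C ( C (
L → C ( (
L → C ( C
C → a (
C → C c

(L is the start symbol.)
Left-factoring transforms A → αβ₁ | αβ₂ into A → αA' and A' → β₁ | β₂
(α is the longest common prefix among the alternatives). Repeat until
no nonterminal has two alternatives with a common prefix.

Round 1: L has alternatives sharing prefix 'C ('. Introduce L': L → C ( L'
  Add: L' → C (
  Add: L' → (
  Add: L' → C

Round 2: L' has alternatives sharing prefix 'C'. Introduce L'': L' → C L''
  Add: L'' → (
  Add: L'' → ε

No remaining common prefixes — done.

Resulting grammar:
L → C ( L'
L' → C L''
L'' → (
L'' → ε
L' → (
C → a (
C → C c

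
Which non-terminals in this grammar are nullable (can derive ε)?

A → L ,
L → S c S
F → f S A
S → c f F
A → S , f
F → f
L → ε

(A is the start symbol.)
{ 'L' }

A non-terminal is nullable if it can derive ε (the empty string): either it has an ε-production, or it has a production whose right-hand side consists entirely of nullable non-terminals.

ε-productions: L → ε
So L is immediately nullable.
No further non-terminal can be added: every production for the remaining non-terminals contains a terminal or a non-nullable non-terminal.
Nullable = { 'L' }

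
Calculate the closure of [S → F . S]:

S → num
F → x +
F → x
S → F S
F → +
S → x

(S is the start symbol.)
{ [F → . +], [F → . x +], [F → . x], [S → . F S], [S → . num], [S → . x], [S → F . S] }

Start with: [S → F . S]
  [S → F . S] has the dot before S: add [S → . num], [S → . F S], [S → . x]
  [S → . F S] has the dot before F: add [F → . x +], [F → . x], [F → . +]
No further items can be added.

CLOSURE = { [F → . +], [F → . x +], [F → . x], [S → . F S], [S → . num], [S → . x], [S → F . S] }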